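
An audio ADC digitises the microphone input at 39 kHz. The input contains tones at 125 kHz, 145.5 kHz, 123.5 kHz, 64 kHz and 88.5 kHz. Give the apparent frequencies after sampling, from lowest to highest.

fs/2 = 19.5 kHz.
125 kHz mod fs = 8 kHz.
8 kHz ≤ fs/2 = 19.5 kHz, appears at 8 kHz.
145.5 kHz mod fs = 28.5 kHz.
28.5 kHz > fs/2 = 19.5 kHz, folds to fs − 28.5 kHz = 10.5 kHz.
123.5 kHz mod fs = 6.5 kHz.
6.5 kHz ≤ fs/2 = 19.5 kHz, appears at 6.5 kHz.
64 kHz mod fs = 25 kHz.
25 kHz > fs/2 = 19.5 kHz, folds to fs − 25 kHz = 14 kHz.
88.5 kHz mod fs = 10.5 kHz.
10.5 kHz ≤ fs/2 = 19.5 kHz, appears at 10.5 kHz.
Distinct values: {6.5 kHz, 8 kHz, 10.5 kHz, 14 kHz}.

6.5 kHz, 8 kHz, 10.5 kHz, 14 kHz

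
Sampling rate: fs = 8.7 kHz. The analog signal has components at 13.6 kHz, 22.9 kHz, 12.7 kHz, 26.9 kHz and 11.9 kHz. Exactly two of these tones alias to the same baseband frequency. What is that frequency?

3.2 kHz

fs/2 = 4.35 kHz.
13.6 kHz mod fs = 4.9 kHz.
4.9 kHz > fs/2 = 4.35 kHz, folds to fs − 4.9 kHz = 3.8 kHz.
22.9 kHz mod fs = 5.5 kHz.
5.5 kHz > fs/2 = 4.35 kHz, folds to fs − 5.5 kHz = 3.2 kHz.
12.7 kHz mod fs = 4 kHz.
4 kHz ≤ fs/2 = 4.35 kHz, appears at 4 kHz.
26.9 kHz mod fs = 0.8 kHz.
0.8 kHz ≤ fs/2 = 4.35 kHz, appears at 0.8 kHz.
11.9 kHz mod fs = 3.2 kHz.
3.2 kHz ≤ fs/2 = 4.35 kHz, appears at 3.2 kHz.
11.9 kHz and 22.9 kHz both map to 3.2 kHz.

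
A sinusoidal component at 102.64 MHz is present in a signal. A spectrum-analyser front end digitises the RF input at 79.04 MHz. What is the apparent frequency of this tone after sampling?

102.64 MHz mod fs = 23.6 MHz.
23.6 MHz ≤ fs/2 = 39.52 MHz, appears at 23.6 MHz.

23.6 MHz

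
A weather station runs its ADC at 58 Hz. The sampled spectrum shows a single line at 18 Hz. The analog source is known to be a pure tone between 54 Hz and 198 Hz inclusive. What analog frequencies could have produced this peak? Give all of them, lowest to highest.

Frequencies that alias to 18 Hz are k·fs ± 18 Hz for integer k ≥ 0.
k=0: 18 Hz.
k=1: 40 Hz, 76 Hz.
k=2: 98 Hz, 134 Hz.
k=3: 156 Hz, 192 Hz.
k=4: 214 Hz, 250 Hz.
Within [54 Hz, 198 Hz]: 76 Hz, 98 Hz, 134 Hz, 156 Hz, 192 Hz.

76 Hz, 98 Hz, 134 Hz, 156 Hz, 192 Hz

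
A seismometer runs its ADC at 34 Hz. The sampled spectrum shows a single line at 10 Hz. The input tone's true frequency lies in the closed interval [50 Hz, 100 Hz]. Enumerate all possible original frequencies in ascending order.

Frequencies that alias to 10 Hz are k·fs ± 10 Hz for integer k ≥ 0.
k=0: 10 Hz.
k=1: 24 Hz, 44 Hz.
k=2: 58 Hz, 78 Hz.
k=3: 92 Hz, 112 Hz.
k=4: 126 Hz, 146 Hz.
Within [50 Hz, 100 Hz]: 58 Hz, 78 Hz, 92 Hz.

58 Hz, 78 Hz, 92 Hz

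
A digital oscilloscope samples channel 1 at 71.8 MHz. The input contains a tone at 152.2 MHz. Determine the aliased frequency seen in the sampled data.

152.2 MHz mod fs = 8.6 MHz.
8.6 MHz ≤ fs/2 = 35.9 MHz, appears at 8.6 MHz.

8.6 MHz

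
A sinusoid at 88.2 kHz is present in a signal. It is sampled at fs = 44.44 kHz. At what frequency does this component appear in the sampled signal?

88.2 kHz mod fs = 43.76 kHz.
43.76 kHz > fs/2 = 22.22 kHz, folds to fs − 43.76 kHz = 0.68 kHz.

0.68 kHz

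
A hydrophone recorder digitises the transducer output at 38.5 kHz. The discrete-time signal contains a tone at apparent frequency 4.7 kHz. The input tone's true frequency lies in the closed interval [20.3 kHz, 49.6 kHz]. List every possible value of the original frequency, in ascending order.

Frequencies that alias to 4.7 kHz are k·fs ± 4.7 kHz for integer k ≥ 0.
k=0: 4.7 kHz.
k=1: 33.8 kHz, 43.2 kHz.
k=2: 72.3 kHz, 81.7 kHz.
Within [20.3 kHz, 49.6 kHz]: 33.8 kHz, 43.2 kHz.

33.8 kHz, 43.2 kHz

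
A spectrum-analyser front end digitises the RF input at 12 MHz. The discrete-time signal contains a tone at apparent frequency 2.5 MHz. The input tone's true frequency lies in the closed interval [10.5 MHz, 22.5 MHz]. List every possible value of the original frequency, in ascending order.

14.5 MHz, 21.5 MHz

Frequencies that alias to 2.5 MHz are k·fs ± 2.5 MHz for integer k ≥ 0.
k=0: 2.5 MHz.
k=1: 9.5 MHz, 14.5 MHz.
k=2: 21.5 MHz, 26.5 MHz.
k=3: 33.5 MHz, 38.5 MHz.
Within [10.5 MHz, 22.5 MHz]: 14.5 MHz, 21.5 MHz.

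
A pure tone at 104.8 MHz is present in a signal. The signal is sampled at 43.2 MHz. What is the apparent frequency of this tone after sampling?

104.8 MHz mod fs = 18.4 MHz.
18.4 MHz ≤ fs/2 = 21.6 MHz, appears at 18.4 MHz.

18.4 MHz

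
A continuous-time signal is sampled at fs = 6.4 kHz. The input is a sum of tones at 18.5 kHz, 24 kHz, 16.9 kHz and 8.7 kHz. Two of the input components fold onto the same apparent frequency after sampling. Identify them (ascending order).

fs/2 = 3.2 kHz.
18.5 kHz mod fs = 5.7 kHz.
5.7 kHz > fs/2 = 3.2 kHz, folds to fs − 5.7 kHz = 0.7 kHz.
24 kHz mod fs = 4.8 kHz.
4.8 kHz > fs/2 = 3.2 kHz, folds to fs − 4.8 kHz = 1.6 kHz.
16.9 kHz mod fs = 4.1 kHz.
4.1 kHz > fs/2 = 3.2 kHz, folds to fs − 4.1 kHz = 2.3 kHz.
8.7 kHz mod fs = 2.3 kHz.
2.3 kHz ≤ fs/2 = 3.2 kHz, appears at 2.3 kHz.
8.7 kHz and 16.9 kHz both map to 2.3 kHz.

8.7 kHz, 16.9 kHz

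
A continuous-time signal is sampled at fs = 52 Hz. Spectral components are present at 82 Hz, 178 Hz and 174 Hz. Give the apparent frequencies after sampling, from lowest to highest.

18 Hz, 22 Hz

fs/2 = 26 Hz.
82 Hz mod fs = 30 Hz.
30 Hz > fs/2 = 26 Hz, folds to fs − 30 Hz = 22 Hz.
178 Hz mod fs = 22 Hz.
22 Hz ≤ fs/2 = 26 Hz, appears at 22 Hz.
174 Hz mod fs = 18 Hz.
18 Hz ≤ fs/2 = 26 Hz, appears at 18 Hz.
Distinct values: {18 Hz, 22 Hz}.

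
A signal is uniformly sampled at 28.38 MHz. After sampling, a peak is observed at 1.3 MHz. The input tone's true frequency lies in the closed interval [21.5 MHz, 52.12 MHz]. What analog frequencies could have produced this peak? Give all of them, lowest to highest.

27.08 MHz, 29.68 MHz

Frequencies that alias to 1.3 MHz are k·fs ± 1.3 MHz for integer k ≥ 0.
k=0: 1.3 MHz.
k=1: 27.08 MHz, 29.68 MHz.
k=2: 55.46 MHz, 58.06 MHz.
Within [21.5 MHz, 52.12 MHz]: 27.08 MHz, 29.68 MHz.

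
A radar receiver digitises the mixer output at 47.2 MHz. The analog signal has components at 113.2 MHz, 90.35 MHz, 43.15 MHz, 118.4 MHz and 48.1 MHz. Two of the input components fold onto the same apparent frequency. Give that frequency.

4.05 MHz

fs/2 = 23.6 MHz.
113.2 MHz mod fs = 18.8 MHz.
18.8 MHz ≤ fs/2 = 23.6 MHz, appears at 18.8 MHz.
90.35 MHz mod fs = 43.15 MHz.
43.15 MHz > fs/2 = 23.6 MHz, folds to fs − 43.15 MHz = 4.05 MHz.
43.15 MHz > fs/2 = 23.6 MHz, folds to fs − 43.15 MHz = 4.05 MHz.
118.4 MHz mod fs = 24 MHz.
24 MHz > fs/2 = 23.6 MHz, folds to fs − 24 MHz = 23.2 MHz.
48.1 MHz mod fs = 0.9 MHz.
0.9 MHz ≤ fs/2 = 23.6 MHz, appears at 0.9 MHz.
43.15 MHz and 90.35 MHz both map to 4.05 MHz.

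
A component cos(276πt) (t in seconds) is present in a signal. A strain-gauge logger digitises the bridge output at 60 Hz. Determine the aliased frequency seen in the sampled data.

ω = 276π rad/s → f = ω/(2π) = 138 Hz.
138 Hz mod fs = 18 Hz.
18 Hz ≤ fs/2 = 30 Hz, appears at 18 Hz.

18 Hz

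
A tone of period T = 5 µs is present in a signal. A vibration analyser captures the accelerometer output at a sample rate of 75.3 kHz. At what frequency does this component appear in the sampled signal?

25.9 kHz

T = 5 µs → f = 1/T = 200 kHz.
200 kHz mod fs = 49.4 kHz.
49.4 kHz > fs/2 = 37.65 kHz, folds to fs − 49.4 kHz = 25.9 kHz.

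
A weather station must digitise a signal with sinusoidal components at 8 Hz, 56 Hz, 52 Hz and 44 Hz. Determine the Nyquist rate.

Highest-frequency component: 56 Hz.
Nyquist rate = 2 × 56 Hz = 112 Hz.

112 Hz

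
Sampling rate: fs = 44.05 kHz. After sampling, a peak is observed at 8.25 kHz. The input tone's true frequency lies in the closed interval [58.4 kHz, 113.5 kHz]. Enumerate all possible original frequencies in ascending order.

Frequencies that alias to 8.25 kHz are k·fs ± 8.25 kHz for integer k ≥ 0.
k=0: 8.25 kHz.
k=1: 35.8 kHz, 52.3 kHz.
k=2: 79.85 kHz, 96.35 kHz.
k=3: 123.9 kHz, 140.4 kHz.
Within [58.4 kHz, 113.5 kHz]: 79.85 kHz, 96.35 kHz.

79.85 kHz, 96.35 kHz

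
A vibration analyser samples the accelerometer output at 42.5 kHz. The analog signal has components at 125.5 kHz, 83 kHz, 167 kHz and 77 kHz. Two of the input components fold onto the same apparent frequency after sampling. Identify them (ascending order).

83 kHz, 125.5 kHz

fs/2 = 21.25 kHz.
125.5 kHz mod fs = 40.5 kHz.
40.5 kHz > fs/2 = 21.25 kHz, folds to fs − 40.5 kHz = 2 kHz.
83 kHz mod fs = 40.5 kHz.
40.5 kHz > fs/2 = 21.25 kHz, folds to fs − 40.5 kHz = 2 kHz.
167 kHz mod fs = 39.5 kHz.
39.5 kHz > fs/2 = 21.25 kHz, folds to fs − 39.5 kHz = 3 kHz.
77 kHz mod fs = 34.5 kHz.
34.5 kHz > fs/2 = 21.25 kHz, folds to fs − 34.5 kHz = 8 kHz.
83 kHz and 125.5 kHz both map to 2 kHz.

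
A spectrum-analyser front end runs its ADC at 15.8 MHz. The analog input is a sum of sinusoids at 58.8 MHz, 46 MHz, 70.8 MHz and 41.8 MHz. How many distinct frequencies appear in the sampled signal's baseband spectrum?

fs/2 = 7.9 MHz.
58.8 MHz mod fs = 11.4 MHz.
11.4 MHz > fs/2 = 7.9 MHz, folds to fs − 11.4 MHz = 4.4 MHz.
46 MHz mod fs = 14.4 MHz.
14.4 MHz > fs/2 = 7.9 MHz, folds to fs − 14.4 MHz = 1.4 MHz.
70.8 MHz mod fs = 7.6 MHz.
7.6 MHz ≤ fs/2 = 7.9 MHz, appears at 7.6 MHz.
41.8 MHz mod fs = 10.2 MHz.
10.2 MHz > fs/2 = 7.9 MHz, folds to fs − 10.2 MHz = 5.6 MHz.
Distinct values: {1.4 MHz, 4.4 MHz, 5.6 MHz, 7.6 MHz} → 4.

4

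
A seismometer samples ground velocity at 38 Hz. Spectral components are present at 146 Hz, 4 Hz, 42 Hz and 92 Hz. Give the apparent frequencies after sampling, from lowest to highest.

4 Hz, 6 Hz, 16 Hz

fs/2 = 19 Hz.
146 Hz mod fs = 32 Hz.
32 Hz > fs/2 = 19 Hz, folds to fs − 32 Hz = 6 Hz.
4 Hz ≤ fs/2 = 19 Hz, passes unchanged.
42 Hz mod fs = 4 Hz.
4 Hz ≤ fs/2 = 19 Hz, appears at 4 Hz.
92 Hz mod fs = 16 Hz.
16 Hz ≤ fs/2 = 19 Hz, appears at 16 Hz.
Distinct values: {4 Hz, 6 Hz, 16 Hz}.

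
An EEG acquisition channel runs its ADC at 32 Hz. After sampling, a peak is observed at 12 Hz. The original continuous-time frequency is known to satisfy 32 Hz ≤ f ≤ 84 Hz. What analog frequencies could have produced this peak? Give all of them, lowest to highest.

44 Hz, 52 Hz, 76 Hz, 84 Hz

Frequencies that alias to 12 Hz are k·fs ± 12 Hz for integer k ≥ 0.
k=0: 12 Hz.
k=1: 20 Hz, 44 Hz.
k=2: 52 Hz, 76 Hz.
k=3: 84 Hz, 108 Hz.
k=4: 116 Hz, 140 Hz.
Within [32 Hz, 84 Hz]: 44 Hz, 52 Hz, 76 Hz, 84 Hz.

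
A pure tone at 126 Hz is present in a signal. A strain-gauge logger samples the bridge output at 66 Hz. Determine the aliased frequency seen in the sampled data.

126 Hz mod fs = 60 Hz.
60 Hz > fs/2 = 33 Hz, folds to fs − 60 Hz = 6 Hz.

6 Hz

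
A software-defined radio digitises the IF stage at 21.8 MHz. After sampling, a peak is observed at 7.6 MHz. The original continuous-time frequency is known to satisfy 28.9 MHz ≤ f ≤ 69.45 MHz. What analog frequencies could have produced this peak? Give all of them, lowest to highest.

Frequencies that alias to 7.6 MHz are k·fs ± 7.6 MHz for integer k ≥ 0.
k=0: 7.6 MHz.
k=1: 14.2 MHz, 29.4 MHz.
k=2: 36 MHz, 51.2 MHz.
k=3: 57.8 MHz, 73 MHz.
k=4: 79.6 MHz, 94.8 MHz.
Within [28.9 MHz, 69.45 MHz]: 29.4 MHz, 36 MHz, 51.2 MHz, 57.8 MHz.

29.4 MHz, 36 MHz, 51.2 MHz, 57.8 MHz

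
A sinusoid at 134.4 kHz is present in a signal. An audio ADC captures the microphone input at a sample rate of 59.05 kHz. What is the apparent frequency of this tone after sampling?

134.4 kHz mod fs = 16.3 kHz.
16.3 kHz ≤ fs/2 = 29.525 kHz, appears at 16.3 kHz.

16.3 kHz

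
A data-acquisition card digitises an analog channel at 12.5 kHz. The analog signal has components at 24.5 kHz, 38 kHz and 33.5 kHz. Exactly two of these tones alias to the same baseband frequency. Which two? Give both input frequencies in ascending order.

fs/2 = 6.25 kHz.
24.5 kHz mod fs = 12 kHz.
12 kHz > fs/2 = 6.25 kHz, folds to fs − 12 kHz = 0.5 kHz.
38 kHz mod fs = 0.5 kHz.
0.5 kHz ≤ fs/2 = 6.25 kHz, appears at 0.5 kHz.
33.5 kHz mod fs = 8.5 kHz.
8.5 kHz > fs/2 = 6.25 kHz, folds to fs − 8.5 kHz = 4 kHz.
24.5 kHz and 38 kHz both map to 0.5 kHz.

24.5 kHz, 38 kHz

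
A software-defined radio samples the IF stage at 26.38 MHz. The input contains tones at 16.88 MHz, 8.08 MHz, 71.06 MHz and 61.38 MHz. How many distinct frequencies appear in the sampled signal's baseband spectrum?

fs/2 = 13.19 MHz.
16.88 MHz > fs/2 = 13.19 MHz, folds to fs − 16.88 MHz = 9.5 MHz.
8.08 MHz ≤ fs/2 = 13.19 MHz, passes unchanged.
71.06 MHz mod fs = 18.3 MHz.
18.3 MHz > fs/2 = 13.19 MHz, folds to fs − 18.3 MHz = 8.08 MHz.
61.38 MHz mod fs = 8.62 MHz.
8.62 MHz ≤ fs/2 = 13.19 MHz, appears at 8.62 MHz.
Distinct values: {8.08 MHz, 8.62 MHz, 9.5 MHz} → 3.

3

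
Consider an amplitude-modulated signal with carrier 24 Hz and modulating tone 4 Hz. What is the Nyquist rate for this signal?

AM sidebands sit at fc ± fm = 20 Hz and 28 Hz.
Highest-frequency component: 28 Hz.
Nyquist rate = 2 × 28 Hz = 56 Hz.

56 Hz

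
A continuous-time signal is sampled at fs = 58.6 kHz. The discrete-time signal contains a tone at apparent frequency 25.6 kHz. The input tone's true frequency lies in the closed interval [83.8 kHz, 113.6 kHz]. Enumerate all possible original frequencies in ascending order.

Frequencies that alias to 25.6 kHz are k·fs ± 25.6 kHz for integer k ≥ 0.
k=0: 25.6 kHz.
k=1: 33 kHz, 84.2 kHz.
k=2: 91.6 kHz, 142.8 kHz.
k=3: 150.2 kHz, 201.4 kHz.
Within [83.8 kHz, 113.6 kHz]: 84.2 kHz, 91.6 kHz.

84.2 kHz, 91.6 kHz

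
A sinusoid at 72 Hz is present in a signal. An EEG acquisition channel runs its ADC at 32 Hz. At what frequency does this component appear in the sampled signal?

8 Hz

72 Hz mod fs = 8 Hz.
8 Hz ≤ fs/2 = 16 Hz, appears at 8 Hz.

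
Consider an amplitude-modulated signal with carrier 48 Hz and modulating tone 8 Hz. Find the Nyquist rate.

AM sidebands sit at fc ± fm = 40 Hz and 56 Hz.
Highest-frequency component: 56 Hz.
Nyquist rate = 2 × 56 Hz = 112 Hz.

112 Hz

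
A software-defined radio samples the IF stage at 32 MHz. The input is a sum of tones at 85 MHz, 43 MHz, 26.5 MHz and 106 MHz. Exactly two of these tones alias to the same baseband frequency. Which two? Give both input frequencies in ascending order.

fs/2 = 16 MHz.
85 MHz mod fs = 21 MHz.
21 MHz > fs/2 = 16 MHz, folds to fs − 21 MHz = 11 MHz.
43 MHz mod fs = 11 MHz.
11 MHz ≤ fs/2 = 16 MHz, appears at 11 MHz.
26.5 MHz > fs/2 = 16 MHz, folds to fs − 26.5 MHz = 5.5 MHz.
106 MHz mod fs = 10 MHz.
10 MHz ≤ fs/2 = 16 MHz, appears at 10 MHz.
43 MHz and 85 MHz both map to 11 MHz.

43 MHz, 85 MHz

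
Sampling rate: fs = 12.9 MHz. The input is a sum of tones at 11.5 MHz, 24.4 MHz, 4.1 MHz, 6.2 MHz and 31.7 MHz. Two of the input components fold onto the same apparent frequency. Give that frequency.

fs/2 = 6.45 MHz.
11.5 MHz > fs/2 = 6.45 MHz, folds to fs − 11.5 MHz = 1.4 MHz.
24.4 MHz mod fs = 11.5 MHz.
11.5 MHz > fs/2 = 6.45 MHz, folds to fs − 11.5 MHz = 1.4 MHz.
4.1 MHz ≤ fs/2 = 6.45 MHz, passes unchanged.
6.2 MHz ≤ fs/2 = 6.45 MHz, passes unchanged.
31.7 MHz mod fs = 5.9 MHz.
5.9 MHz ≤ fs/2 = 6.45 MHz, appears at 5.9 MHz.
11.5 MHz and 24.4 MHz both map to 1.4 MHz.

1.4 MHz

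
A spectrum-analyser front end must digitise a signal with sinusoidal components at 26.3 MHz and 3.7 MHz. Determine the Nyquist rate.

52.6 MHz

Highest-frequency component: 26.3 MHz.
Nyquist rate = 2 × 26.3 MHz = 52.6 MHz.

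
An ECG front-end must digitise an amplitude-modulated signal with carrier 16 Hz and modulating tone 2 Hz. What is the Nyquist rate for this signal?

36 Hz

AM sidebands sit at fc ± fm = 14 Hz and 18 Hz.
Highest-frequency component: 18 Hz.
Nyquist rate = 2 × 18 Hz = 36 Hz.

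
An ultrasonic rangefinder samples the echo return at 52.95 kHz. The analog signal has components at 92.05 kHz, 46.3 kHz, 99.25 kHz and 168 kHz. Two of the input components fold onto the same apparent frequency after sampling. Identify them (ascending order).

fs/2 = 26.475 kHz.
92.05 kHz mod fs = 39.1 kHz.
39.1 kHz > fs/2 = 26.475 kHz, folds to fs − 39.1 kHz = 13.85 kHz.
46.3 kHz > fs/2 = 26.475 kHz, folds to fs − 46.3 kHz = 6.65 kHz.
99.25 kHz mod fs = 46.3 kHz.
46.3 kHz > fs/2 = 26.475 kHz, folds to fs − 46.3 kHz = 6.65 kHz.
168 kHz mod fs = 9.15 kHz.
9.15 kHz ≤ fs/2 = 26.475 kHz, appears at 9.15 kHz.
46.3 kHz and 99.25 kHz both map to 6.65 kHz.

46.3 kHz, 99.25 kHz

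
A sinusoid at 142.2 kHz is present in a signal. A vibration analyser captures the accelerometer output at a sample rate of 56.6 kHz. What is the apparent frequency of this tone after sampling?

142.2 kHz mod fs = 29 kHz.
29 kHz > fs/2 = 28.3 kHz, folds to fs − 29 kHz = 27.6 kHz.

27.6 kHz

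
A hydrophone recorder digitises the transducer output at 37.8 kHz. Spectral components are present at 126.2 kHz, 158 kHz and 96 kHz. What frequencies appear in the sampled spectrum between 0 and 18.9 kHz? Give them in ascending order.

fs/2 = 18.9 kHz.
126.2 kHz mod fs = 12.8 kHz.
12.8 kHz ≤ fs/2 = 18.9 kHz, appears at 12.8 kHz.
158 kHz mod fs = 6.8 kHz.
6.8 kHz ≤ fs/2 = 18.9 kHz, appears at 6.8 kHz.
96 kHz mod fs = 20.4 kHz.
20.4 kHz > fs/2 = 18.9 kHz, folds to fs − 20.4 kHz = 17.4 kHz.
Distinct values: {6.8 kHz, 12.8 kHz, 17.4 kHz}.

6.8 kHz, 12.8 kHz, 17.4 kHz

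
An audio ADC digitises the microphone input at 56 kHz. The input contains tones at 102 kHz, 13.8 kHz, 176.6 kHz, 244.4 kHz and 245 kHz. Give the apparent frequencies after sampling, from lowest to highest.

fs/2 = 28 kHz.
102 kHz mod fs = 46 kHz.
46 kHz > fs/2 = 28 kHz, folds to fs − 46 kHz = 10 kHz.
13.8 kHz ≤ fs/2 = 28 kHz, passes unchanged.
176.6 kHz mod fs = 8.6 kHz.
8.6 kHz ≤ fs/2 = 28 kHz, appears at 8.6 kHz.
244.4 kHz mod fs = 20.4 kHz.
20.4 kHz ≤ fs/2 = 28 kHz, appears at 20.4 kHz.
245 kHz mod fs = 21 kHz.
21 kHz ≤ fs/2 = 28 kHz, appears at 21 kHz.
Distinct values: {8.6 kHz, 10 kHz, 13.8 kHz, 20.4 kHz, 21 kHz}.

8.6 kHz, 10 kHz, 13.8 kHz, 20.4 kHz, 21 kHz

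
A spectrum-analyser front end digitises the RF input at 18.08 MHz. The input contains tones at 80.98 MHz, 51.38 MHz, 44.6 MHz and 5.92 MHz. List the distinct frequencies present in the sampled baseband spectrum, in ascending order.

fs/2 = 9.04 MHz.
80.98 MHz mod fs = 8.66 MHz.
8.66 MHz ≤ fs/2 = 9.04 MHz, appears at 8.66 MHz.
51.38 MHz mod fs = 15.22 MHz.
15.22 MHz > fs/2 = 9.04 MHz, folds to fs − 15.22 MHz = 2.86 MHz.
44.6 MHz mod fs = 8.44 MHz.
8.44 MHz ≤ fs/2 = 9.04 MHz, appears at 8.44 MHz.
5.92 MHz ≤ fs/2 = 9.04 MHz, passes unchanged.
Distinct values: {2.86 MHz, 5.92 MHz, 8.44 MHz, 8.66 MHz}.

2.86 MHz, 5.92 MHz, 8.44 MHz, 8.66 MHz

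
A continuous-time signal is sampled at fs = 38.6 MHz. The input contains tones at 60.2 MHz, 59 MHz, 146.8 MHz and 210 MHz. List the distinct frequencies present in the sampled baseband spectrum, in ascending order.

7.6 MHz, 17 MHz, 18.2 MHz

fs/2 = 19.3 MHz.
60.2 MHz mod fs = 21.6 MHz.
21.6 MHz > fs/2 = 19.3 MHz, folds to fs − 21.6 MHz = 17 MHz.
59 MHz mod fs = 20.4 MHz.
20.4 MHz > fs/2 = 19.3 MHz, folds to fs − 20.4 MHz = 18.2 MHz.
146.8 MHz mod fs = 31 MHz.
31 MHz > fs/2 = 19.3 MHz, folds to fs − 31 MHz = 7.6 MHz.
210 MHz mod fs = 17 MHz.
17 MHz ≤ fs/2 = 19.3 MHz, appears at 17 MHz.
Distinct values: {7.6 MHz, 17 MHz, 18.2 MHz}.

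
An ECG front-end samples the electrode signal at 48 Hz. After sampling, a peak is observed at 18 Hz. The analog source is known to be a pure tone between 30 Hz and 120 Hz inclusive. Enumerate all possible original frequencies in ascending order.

30 Hz, 66 Hz, 78 Hz, 114 Hz

Frequencies that alias to 18 Hz are k·fs ± 18 Hz for integer k ≥ 0.
k=0: 18 Hz.
k=1: 30 Hz, 66 Hz.
k=2: 78 Hz, 114 Hz.
k=3: 126 Hz, 162 Hz.
Within [30 Hz, 120 Hz]: 30 Hz, 66 Hz, 78 Hz, 114 Hz.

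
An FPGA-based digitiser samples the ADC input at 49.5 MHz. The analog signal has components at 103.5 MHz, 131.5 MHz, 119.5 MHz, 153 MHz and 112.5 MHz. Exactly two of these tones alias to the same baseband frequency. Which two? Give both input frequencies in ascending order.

fs/2 = 24.75 MHz.
103.5 MHz mod fs = 4.5 MHz.
4.5 MHz ≤ fs/2 = 24.75 MHz, appears at 4.5 MHz.
131.5 MHz mod fs = 32.5 MHz.
32.5 MHz > fs/2 = 24.75 MHz, folds to fs − 32.5 MHz = 17 MHz.
119.5 MHz mod fs = 20.5 MHz.
20.5 MHz ≤ fs/2 = 24.75 MHz, appears at 20.5 MHz.
153 MHz mod fs = 4.5 MHz.
4.5 MHz ≤ fs/2 = 24.75 MHz, appears at 4.5 MHz.
112.5 MHz mod fs = 13.5 MHz.
13.5 MHz ≤ fs/2 = 24.75 MHz, appears at 13.5 MHz.
103.5 MHz and 153 MHz both map to 4.5 MHz.

103.5 MHz, 153 MHz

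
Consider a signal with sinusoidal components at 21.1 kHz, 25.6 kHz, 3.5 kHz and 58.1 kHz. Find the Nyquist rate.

116.2 kHz

Highest-frequency component: 58.1 kHz.
Nyquist rate = 2 × 58.1 kHz = 116.2 kHz.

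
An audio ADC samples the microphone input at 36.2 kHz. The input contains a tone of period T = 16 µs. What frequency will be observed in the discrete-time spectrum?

9.9 kHz

T = 16 µs → f = 1/T = 62.5 kHz.
62.5 kHz mod fs = 26.3 kHz.
26.3 kHz > fs/2 = 18.1 kHz, folds to fs − 26.3 kHz = 9.9 kHz.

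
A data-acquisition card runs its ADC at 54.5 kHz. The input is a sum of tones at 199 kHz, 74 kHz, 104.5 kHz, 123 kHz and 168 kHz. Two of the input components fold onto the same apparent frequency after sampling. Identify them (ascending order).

104.5 kHz, 168 kHz

fs/2 = 27.25 kHz.
199 kHz mod fs = 35.5 kHz.
35.5 kHz > fs/2 = 27.25 kHz, folds to fs − 35.5 kHz = 19 kHz.
74 kHz mod fs = 19.5 kHz.
19.5 kHz ≤ fs/2 = 27.25 kHz, appears at 19.5 kHz.
104.5 kHz mod fs = 50 kHz.
50 kHz > fs/2 = 27.25 kHz, folds to fs − 50 kHz = 4.5 kHz.
123 kHz mod fs = 14 kHz.
14 kHz ≤ fs/2 = 27.25 kHz, appears at 14 kHz.
168 kHz mod fs = 4.5 kHz.
4.5 kHz ≤ fs/2 = 27.25 kHz, appears at 4.5 kHz.
104.5 kHz and 168 kHz both map to 4.5 kHz.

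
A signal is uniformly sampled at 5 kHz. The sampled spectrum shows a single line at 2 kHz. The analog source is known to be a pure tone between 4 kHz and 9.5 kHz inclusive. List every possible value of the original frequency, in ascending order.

Frequencies that alias to 2 kHz are k·fs ± 2 kHz for integer k ≥ 0.
k=0: 2 kHz.
k=1: 3 kHz, 7 kHz.
k=2: 8 kHz, 12 kHz.
k=3: 13 kHz, 17 kHz.
Within [4 kHz, 9.5 kHz]: 7 kHz, 8 kHz.

7 kHz, 8 kHz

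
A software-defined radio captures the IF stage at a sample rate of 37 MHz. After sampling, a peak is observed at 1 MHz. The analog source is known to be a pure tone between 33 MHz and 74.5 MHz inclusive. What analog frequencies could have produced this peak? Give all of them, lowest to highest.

Frequencies that alias to 1 MHz are k·fs ± 1 MHz for integer k ≥ 0.
k=0: 1 MHz.
k=1: 36 MHz, 38 MHz.
k=2: 73 MHz, 75 MHz.
k=3: 110 MHz, 112 MHz.
Within [33 MHz, 74.5 MHz]: 36 MHz, 38 MHz, 73 MHz.

36 MHz, 38 MHz, 73 MHz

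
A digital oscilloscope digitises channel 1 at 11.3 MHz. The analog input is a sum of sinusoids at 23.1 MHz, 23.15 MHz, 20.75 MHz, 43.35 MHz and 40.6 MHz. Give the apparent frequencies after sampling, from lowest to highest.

0.5 MHz, 0.55 MHz, 1.85 MHz, 4.6 MHz

fs/2 = 5.65 MHz.
23.1 MHz mod fs = 0.5 MHz.
0.5 MHz ≤ fs/2 = 5.65 MHz, appears at 0.5 MHz.
23.15 MHz mod fs = 0.55 MHz.
0.55 MHz ≤ fs/2 = 5.65 MHz, appears at 0.55 MHz.
20.75 MHz mod fs = 9.45 MHz.
9.45 MHz > fs/2 = 5.65 MHz, folds to fs − 9.45 MHz = 1.85 MHz.
43.35 MHz mod fs = 9.45 MHz.
9.45 MHz > fs/2 = 5.65 MHz, folds to fs − 9.45 MHz = 1.85 MHz.
40.6 MHz mod fs = 6.7 MHz.
6.7 MHz > fs/2 = 5.65 MHz, folds to fs − 6.7 MHz = 4.6 MHz.
Distinct values: {0.5 MHz, 0.55 MHz, 1.85 MHz, 4.6 MHz}.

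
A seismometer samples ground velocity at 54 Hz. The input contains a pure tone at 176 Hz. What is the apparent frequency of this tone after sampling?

14 Hz

176 Hz mod fs = 14 Hz.
14 Hz ≤ fs/2 = 27 Hz, appears at 14 Hz.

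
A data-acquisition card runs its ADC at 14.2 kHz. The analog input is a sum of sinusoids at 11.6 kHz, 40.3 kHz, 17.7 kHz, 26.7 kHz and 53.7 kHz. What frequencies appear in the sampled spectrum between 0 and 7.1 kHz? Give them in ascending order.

1.7 kHz, 2.3 kHz, 2.6 kHz, 3.1 kHz, 3.5 kHz

fs/2 = 7.1 kHz.
11.6 kHz > fs/2 = 7.1 kHz, folds to fs − 11.6 kHz = 2.6 kHz.
40.3 kHz mod fs = 11.9 kHz.
11.9 kHz > fs/2 = 7.1 kHz, folds to fs − 11.9 kHz = 2.3 kHz.
17.7 kHz mod fs = 3.5 kHz.
3.5 kHz ≤ fs/2 = 7.1 kHz, appears at 3.5 kHz.
26.7 kHz mod fs = 12.5 kHz.
12.5 kHz > fs/2 = 7.1 kHz, folds to fs − 12.5 kHz = 1.7 kHz.
53.7 kHz mod fs = 11.1 kHz.
11.1 kHz > fs/2 = 7.1 kHz, folds to fs − 11.1 kHz = 3.1 kHz.
Distinct values: {1.7 kHz, 2.3 kHz, 2.6 kHz, 3.1 kHz, 3.5 kHz}.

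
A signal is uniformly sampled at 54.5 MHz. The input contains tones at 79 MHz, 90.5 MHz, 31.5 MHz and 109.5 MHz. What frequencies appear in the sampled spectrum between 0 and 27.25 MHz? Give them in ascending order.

fs/2 = 27.25 MHz.
79 MHz mod fs = 24.5 MHz.
24.5 MHz ≤ fs/2 = 27.25 MHz, appears at 24.5 MHz.
90.5 MHz mod fs = 36 MHz.
36 MHz > fs/2 = 27.25 MHz, folds to fs − 36 MHz = 18.5 MHz.
31.5 MHz > fs/2 = 27.25 MHz, folds to fs − 31.5 MHz = 23 MHz.
109.5 MHz mod fs = 0.5 MHz.
0.5 MHz ≤ fs/2 = 27.25 MHz, appears at 0.5 MHz.
Distinct values: {0.5 MHz, 18.5 MHz, 23 MHz, 24.5 MHz}.

0.5 MHz, 18.5 MHz, 23 MHz, 24.5 MHz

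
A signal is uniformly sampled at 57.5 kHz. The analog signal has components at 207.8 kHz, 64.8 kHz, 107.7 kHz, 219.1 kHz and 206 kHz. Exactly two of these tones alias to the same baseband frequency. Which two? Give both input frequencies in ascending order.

fs/2 = 28.75 kHz.
207.8 kHz mod fs = 35.3 kHz.
35.3 kHz > fs/2 = 28.75 kHz, folds to fs − 35.3 kHz = 22.2 kHz.
64.8 kHz mod fs = 7.3 kHz.
7.3 kHz ≤ fs/2 = 28.75 kHz, appears at 7.3 kHz.
107.7 kHz mod fs = 50.2 kHz.
50.2 kHz > fs/2 = 28.75 kHz, folds to fs − 50.2 kHz = 7.3 kHz.
219.1 kHz mod fs = 46.6 kHz.
46.6 kHz > fs/2 = 28.75 kHz, folds to fs − 46.6 kHz = 10.9 kHz.
206 kHz mod fs = 33.5 kHz.
33.5 kHz > fs/2 = 28.75 kHz, folds to fs − 33.5 kHz = 24 kHz.
64.8 kHz and 107.7 kHz both map to 7.3 kHz.

64.8 kHz, 107.7 kHz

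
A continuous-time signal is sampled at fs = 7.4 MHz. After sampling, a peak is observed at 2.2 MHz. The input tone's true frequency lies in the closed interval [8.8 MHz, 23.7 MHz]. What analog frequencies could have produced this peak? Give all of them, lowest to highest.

Frequencies that alias to 2.2 MHz are k·fs ± 2.2 MHz for integer k ≥ 0.
k=0: 2.2 MHz.
k=1: 5.2 MHz, 9.6 MHz.
k=2: 12.6 MHz, 17 MHz.
k=3: 20 MHz, 24.4 MHz.
k=4: 27.4 MHz, 31.8 MHz.
Within [8.8 MHz, 23.7 MHz]: 9.6 MHz, 12.6 MHz, 17 MHz, 20 MHz.

9.6 MHz, 12.6 MHz, 17 MHz, 20 MHz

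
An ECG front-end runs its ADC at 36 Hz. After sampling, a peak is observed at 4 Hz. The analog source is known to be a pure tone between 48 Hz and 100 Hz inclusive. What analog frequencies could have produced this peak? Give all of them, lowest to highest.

68 Hz, 76 Hz

Frequencies that alias to 4 Hz are k·fs ± 4 Hz for integer k ≥ 0.
k=0: 4 Hz.
k=1: 32 Hz, 40 Hz.
k=2: 68 Hz, 76 Hz.
k=3: 104 Hz, 112 Hz.
Within [48 Hz, 100 Hz]: 68 Hz, 76 Hz.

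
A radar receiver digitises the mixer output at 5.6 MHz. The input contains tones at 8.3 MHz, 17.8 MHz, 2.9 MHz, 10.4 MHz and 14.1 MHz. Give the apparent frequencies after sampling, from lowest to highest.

0.8 MHz, 1 MHz, 2.7 MHz

fs/2 = 2.8 MHz.
8.3 MHz mod fs = 2.7 MHz.
2.7 MHz ≤ fs/2 = 2.8 MHz, appears at 2.7 MHz.
17.8 MHz mod fs = 1 MHz.
1 MHz ≤ fs/2 = 2.8 MHz, appears at 1 MHz.
2.9 MHz > fs/2 = 2.8 MHz, folds to fs − 2.9 MHz = 2.7 MHz.
10.4 MHz mod fs = 4.8 MHz.
4.8 MHz > fs/2 = 2.8 MHz, folds to fs − 4.8 MHz = 0.8 MHz.
14.1 MHz mod fs = 2.9 MHz.
2.9 MHz > fs/2 = 2.8 MHz, folds to fs − 2.9 MHz = 2.7 MHz.
Distinct values: {0.8 MHz, 1 MHz, 2.7 MHz}.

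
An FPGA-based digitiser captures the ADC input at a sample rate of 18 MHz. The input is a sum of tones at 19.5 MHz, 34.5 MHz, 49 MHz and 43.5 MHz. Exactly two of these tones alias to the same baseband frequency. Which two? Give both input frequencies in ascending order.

19.5 MHz, 34.5 MHz

fs/2 = 9 MHz.
19.5 MHz mod fs = 1.5 MHz.
1.5 MHz ≤ fs/2 = 9 MHz, appears at 1.5 MHz.
34.5 MHz mod fs = 16.5 MHz.
16.5 MHz > fs/2 = 9 MHz, folds to fs − 16.5 MHz = 1.5 MHz.
49 MHz mod fs = 13 MHz.
13 MHz > fs/2 = 9 MHz, folds to fs − 13 MHz = 5 MHz.
43.5 MHz mod fs = 7.5 MHz.
7.5 MHz ≤ fs/2 = 9 MHz, appears at 7.5 MHz.
19.5 MHz and 34.5 MHz both map to 1.5 MHz.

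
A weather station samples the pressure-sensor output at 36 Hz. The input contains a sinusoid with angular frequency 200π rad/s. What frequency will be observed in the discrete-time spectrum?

8 Hz

ω = 200π rad/s → f = ω/(2π) = 100 Hz.
100 Hz mod fs = 28 Hz.
28 Hz > fs/2 = 18 Hz, folds to fs − 28 Hz = 8 Hz.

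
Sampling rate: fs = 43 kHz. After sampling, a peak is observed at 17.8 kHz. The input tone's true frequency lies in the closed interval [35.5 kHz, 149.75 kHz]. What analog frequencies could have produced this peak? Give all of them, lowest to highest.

Frequencies that alias to 17.8 kHz are k·fs ± 17.8 kHz for integer k ≥ 0.
k=0: 17.8 kHz.
k=1: 25.2 kHz, 60.8 kHz.
k=2: 68.2 kHz, 103.8 kHz.
k=3: 111.2 kHz, 146.8 kHz.
k=4: 154.2 kHz, 189.8 kHz.
Within [35.5 kHz, 149.75 kHz]: 60.8 kHz, 68.2 kHz, 103.8 kHz, 111.2 kHz, 146.8 kHz.

60.8 kHz, 68.2 kHz, 103.8 kHz, 111.2 kHz, 146.8 kHz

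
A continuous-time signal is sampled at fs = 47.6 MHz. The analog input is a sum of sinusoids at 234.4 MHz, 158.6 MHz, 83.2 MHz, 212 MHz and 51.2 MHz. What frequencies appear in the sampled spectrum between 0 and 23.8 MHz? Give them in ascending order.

fs/2 = 23.8 MHz.
234.4 MHz mod fs = 44 MHz.
44 MHz > fs/2 = 23.8 MHz, folds to fs − 44 MHz = 3.6 MHz.
158.6 MHz mod fs = 15.8 MHz.
15.8 MHz ≤ fs/2 = 23.8 MHz, appears at 15.8 MHz.
83.2 MHz mod fs = 35.6 MHz.
35.6 MHz > fs/2 = 23.8 MHz, folds to fs − 35.6 MHz = 12 MHz.
212 MHz mod fs = 21.6 MHz.
21.6 MHz ≤ fs/2 = 23.8 MHz, appears at 21.6 MHz.
51.2 MHz mod fs = 3.6 MHz.
3.6 MHz ≤ fs/2 = 23.8 MHz, appears at 3.6 MHz.
Distinct values: {3.6 MHz, 12 MHz, 15.8 MHz, 21.6 MHz}.

3.6 MHz, 12 MHz, 15.8 MHz, 21.6 MHz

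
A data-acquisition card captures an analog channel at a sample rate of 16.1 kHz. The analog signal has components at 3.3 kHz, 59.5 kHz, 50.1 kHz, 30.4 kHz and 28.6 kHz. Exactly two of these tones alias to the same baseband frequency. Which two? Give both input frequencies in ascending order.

30.4 kHz, 50.1 kHz

fs/2 = 8.05 kHz.
3.3 kHz ≤ fs/2 = 8.05 kHz, passes unchanged.
59.5 kHz mod fs = 11.2 kHz.
11.2 kHz > fs/2 = 8.05 kHz, folds to fs − 11.2 kHz = 4.9 kHz.
50.1 kHz mod fs = 1.8 kHz.
1.8 kHz ≤ fs/2 = 8.05 kHz, appears at 1.8 kHz.
30.4 kHz mod fs = 14.3 kHz.
14.3 kHz > fs/2 = 8.05 kHz, folds to fs − 14.3 kHz = 1.8 kHz.
28.6 kHz mod fs = 12.5 kHz.
12.5 kHz > fs/2 = 8.05 kHz, folds to fs − 12.5 kHz = 3.6 kHz.
30.4 kHz and 50.1 kHz both map to 1.8 kHz.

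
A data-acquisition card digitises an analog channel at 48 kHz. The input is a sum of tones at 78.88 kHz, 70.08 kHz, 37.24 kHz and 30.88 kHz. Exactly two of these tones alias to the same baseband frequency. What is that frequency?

fs/2 = 24 kHz.
78.88 kHz mod fs = 30.88 kHz.
30.88 kHz > fs/2 = 24 kHz, folds to fs − 30.88 kHz = 17.12 kHz.
70.08 kHz mod fs = 22.08 kHz.
22.08 kHz ≤ fs/2 = 24 kHz, appears at 22.08 kHz.
37.24 kHz > fs/2 = 24 kHz, folds to fs − 37.24 kHz = 10.76 kHz.
30.88 kHz > fs/2 = 24 kHz, folds to fs − 30.88 kHz = 17.12 kHz.
30.88 kHz and 78.88 kHz both map to 17.12 kHz.

17.12 kHz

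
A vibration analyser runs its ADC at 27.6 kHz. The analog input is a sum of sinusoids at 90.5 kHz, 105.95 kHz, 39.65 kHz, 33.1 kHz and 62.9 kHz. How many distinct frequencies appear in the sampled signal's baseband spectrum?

fs/2 = 13.8 kHz.
90.5 kHz mod fs = 7.7 kHz.
7.7 kHz ≤ fs/2 = 13.8 kHz, appears at 7.7 kHz.
105.95 kHz mod fs = 23.15 kHz.
23.15 kHz > fs/2 = 13.8 kHz, folds to fs − 23.15 kHz = 4.45 kHz.
39.65 kHz mod fs = 12.05 kHz.
12.05 kHz ≤ fs/2 = 13.8 kHz, appears at 12.05 kHz.
33.1 kHz mod fs = 5.5 kHz.
5.5 kHz ≤ fs/2 = 13.8 kHz, appears at 5.5 kHz.
62.9 kHz mod fs = 7.7 kHz.
7.7 kHz ≤ fs/2 = 13.8 kHz, appears at 7.7 kHz.
Distinct values: {4.45 kHz, 5.5 kHz, 7.7 kHz, 12.05 kHz} → 4.

4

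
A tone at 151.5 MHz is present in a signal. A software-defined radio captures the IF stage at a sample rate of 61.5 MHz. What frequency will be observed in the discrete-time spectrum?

151.5 MHz mod fs = 28.5 MHz.
28.5 MHz ≤ fs/2 = 30.75 MHz, appears at 28.5 MHz.

28.5 MHz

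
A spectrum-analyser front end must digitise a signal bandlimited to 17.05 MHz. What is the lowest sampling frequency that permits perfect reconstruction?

Nyquist rate = 2 × 17.05 MHz = 34.1 MHz.

34.1 MHz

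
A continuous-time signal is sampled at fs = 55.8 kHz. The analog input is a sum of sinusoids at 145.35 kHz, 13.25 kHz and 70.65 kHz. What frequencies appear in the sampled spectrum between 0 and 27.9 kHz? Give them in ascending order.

13.25 kHz, 14.85 kHz, 22.05 kHz

fs/2 = 27.9 kHz.
145.35 kHz mod fs = 33.75 kHz.
33.75 kHz > fs/2 = 27.9 kHz, folds to fs − 33.75 kHz = 22.05 kHz.
13.25 kHz ≤ fs/2 = 27.9 kHz, passes unchanged.
70.65 kHz mod fs = 14.85 kHz.
14.85 kHz ≤ fs/2 = 27.9 kHz, appears at 14.85 kHz.
Distinct values: {13.25 kHz, 14.85 kHz, 22.05 kHz}.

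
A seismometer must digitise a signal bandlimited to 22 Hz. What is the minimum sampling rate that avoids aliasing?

44 Hz

Nyquist rate = 2 × 22 Hz = 44 Hz.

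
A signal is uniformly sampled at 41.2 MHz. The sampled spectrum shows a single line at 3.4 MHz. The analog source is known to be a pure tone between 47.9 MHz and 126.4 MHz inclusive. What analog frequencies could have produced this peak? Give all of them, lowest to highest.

79 MHz, 85.8 MHz, 120.2 MHz

Frequencies that alias to 3.4 MHz are k·fs ± 3.4 MHz for integer k ≥ 0.
k=0: 3.4 MHz.
k=1: 37.8 MHz, 44.6 MHz.
k=2: 79 MHz, 85.8 MHz.
k=3: 120.2 MHz, 127 MHz.
k=4: 161.4 MHz, 168.2 MHz.
Within [47.9 MHz, 126.4 MHz]: 79 MHz, 85.8 MHz, 120.2 MHz.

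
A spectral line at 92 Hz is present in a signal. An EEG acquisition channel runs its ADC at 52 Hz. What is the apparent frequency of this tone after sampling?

92 Hz mod fs = 40 Hz.
40 Hz > fs/2 = 26 Hz, folds to fs − 40 Hz = 12 Hz.

12 Hz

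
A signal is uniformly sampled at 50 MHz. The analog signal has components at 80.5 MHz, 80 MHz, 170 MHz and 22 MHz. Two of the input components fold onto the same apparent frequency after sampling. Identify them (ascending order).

fs/2 = 25 MHz.
80.5 MHz mod fs = 30.5 MHz.
30.5 MHz > fs/2 = 25 MHz, folds to fs − 30.5 MHz = 19.5 MHz.
80 MHz mod fs = 30 MHz.
30 MHz > fs/2 = 25 MHz, folds to fs − 30 MHz = 20 MHz.
170 MHz mod fs = 20 MHz.
20 MHz ≤ fs/2 = 25 MHz, appears at 20 MHz.
22 MHz ≤ fs/2 = 25 MHz, passes unchanged.
80 MHz and 170 MHz both map to 20 MHz.

80 MHz, 170 MHz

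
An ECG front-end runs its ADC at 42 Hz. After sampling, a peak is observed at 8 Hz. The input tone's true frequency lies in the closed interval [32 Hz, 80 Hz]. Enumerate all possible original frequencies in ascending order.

34 Hz, 50 Hz, 76 Hz

Frequencies that alias to 8 Hz are k·fs ± 8 Hz for integer k ≥ 0.
k=0: 8 Hz.
k=1: 34 Hz, 50 Hz.
k=2: 76 Hz, 92 Hz.
k=3: 118 Hz, 134 Hz.
Within [32 Hz, 80 Hz]: 34 Hz, 50 Hz, 76 Hz.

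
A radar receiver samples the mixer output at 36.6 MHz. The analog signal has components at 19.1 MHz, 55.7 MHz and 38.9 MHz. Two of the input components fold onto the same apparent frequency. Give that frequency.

17.5 MHz

fs/2 = 18.3 MHz.
19.1 MHz > fs/2 = 18.3 MHz, folds to fs − 19.1 MHz = 17.5 MHz.
55.7 MHz mod fs = 19.1 MHz.
19.1 MHz > fs/2 = 18.3 MHz, folds to fs − 19.1 MHz = 17.5 MHz.
38.9 MHz mod fs = 2.3 MHz.
2.3 MHz ≤ fs/2 = 18.3 MHz, appears at 2.3 MHz.
19.1 MHz and 55.7 MHz both map to 17.5 MHz.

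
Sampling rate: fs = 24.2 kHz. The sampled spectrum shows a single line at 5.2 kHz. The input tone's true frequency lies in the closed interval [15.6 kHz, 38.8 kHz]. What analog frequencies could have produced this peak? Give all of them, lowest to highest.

19 kHz, 29.4 kHz

Frequencies that alias to 5.2 kHz are k·fs ± 5.2 kHz for integer k ≥ 0.
k=0: 5.2 kHz.
k=1: 19 kHz, 29.4 kHz.
k=2: 43.2 kHz, 53.6 kHz.
Within [15.6 kHz, 38.8 kHz]: 19 kHz, 29.4 kHz.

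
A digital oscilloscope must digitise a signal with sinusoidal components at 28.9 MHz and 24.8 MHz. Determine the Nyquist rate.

Highest-frequency component: 28.9 MHz.
Nyquist rate = 2 × 28.9 MHz = 57.8 MHz.

57.8 MHz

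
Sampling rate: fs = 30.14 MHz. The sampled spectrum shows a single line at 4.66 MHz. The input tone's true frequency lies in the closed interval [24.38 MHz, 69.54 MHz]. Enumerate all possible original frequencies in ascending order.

25.48 MHz, 34.8 MHz, 55.62 MHz, 64.94 MHz

Frequencies that alias to 4.66 MHz are k·fs ± 4.66 MHz for integer k ≥ 0.
k=0: 4.66 MHz.
k=1: 25.48 MHz, 34.8 MHz.
k=2: 55.62 MHz, 64.94 MHz.
k=3: 85.76 MHz, 95.08 MHz.
Within [24.38 MHz, 69.54 MHz]: 25.48 MHz, 34.8 MHz, 55.62 MHz, 64.94 MHz.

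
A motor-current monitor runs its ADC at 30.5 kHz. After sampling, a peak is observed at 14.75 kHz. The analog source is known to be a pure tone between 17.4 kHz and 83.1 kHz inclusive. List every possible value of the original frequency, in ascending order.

Frequencies that alias to 14.75 kHz are k·fs ± 14.75 kHz for integer k ≥ 0.
k=0: 14.75 kHz.
k=1: 15.75 kHz, 45.25 kHz.
k=2: 46.25 kHz, 75.75 kHz.
k=3: 76.75 kHz, 106.25 kHz.
k=4: 107.25 kHz, 136.75 kHz.
Within [17.4 kHz, 83.1 kHz]: 45.25 kHz, 46.25 kHz, 75.75 kHz, 76.75 kHz.

45.25 kHz, 46.25 kHz, 75.75 kHz, 76.75 kHz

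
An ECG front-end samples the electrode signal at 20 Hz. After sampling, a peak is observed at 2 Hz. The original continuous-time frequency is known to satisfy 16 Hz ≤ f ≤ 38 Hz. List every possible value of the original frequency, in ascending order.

18 Hz, 22 Hz, 38 Hz

Frequencies that alias to 2 Hz are k·fs ± 2 Hz for integer k ≥ 0.
k=0: 2 Hz.
k=1: 18 Hz, 22 Hz.
k=2: 38 Hz, 42 Hz.
k=3: 58 Hz, 62 Hz.
Within [16 Hz, 38 Hz]: 18 Hz, 22 Hz, 38 Hz.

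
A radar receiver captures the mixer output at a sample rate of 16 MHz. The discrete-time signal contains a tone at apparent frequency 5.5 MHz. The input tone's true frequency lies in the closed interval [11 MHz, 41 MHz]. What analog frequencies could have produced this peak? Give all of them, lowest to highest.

Frequencies that alias to 5.5 MHz are k·fs ± 5.5 MHz for integer k ≥ 0.
k=0: 5.5 MHz.
k=1: 10.5 MHz, 21.5 MHz.
k=2: 26.5 MHz, 37.5 MHz.
k=3: 42.5 MHz, 53.5 MHz.
Within [11 MHz, 41 MHz]: 21.5 MHz, 26.5 MHz, 37.5 MHz.

21.5 MHz, 26.5 MHz, 37.5 MHz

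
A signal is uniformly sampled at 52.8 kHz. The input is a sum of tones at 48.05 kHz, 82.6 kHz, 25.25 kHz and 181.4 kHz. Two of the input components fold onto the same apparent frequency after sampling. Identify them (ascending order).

fs/2 = 26.4 kHz.
48.05 kHz > fs/2 = 26.4 kHz, folds to fs − 48.05 kHz = 4.75 kHz.
82.6 kHz mod fs = 29.8 kHz.
29.8 kHz > fs/2 = 26.4 kHz, folds to fs − 29.8 kHz = 23 kHz.
25.25 kHz ≤ fs/2 = 26.4 kHz, passes unchanged.
181.4 kHz mod fs = 23 kHz.
23 kHz ≤ fs/2 = 26.4 kHz, appears at 23 kHz.
82.6 kHz and 181.4 kHz both map to 23 kHz.

82.6 kHz, 181.4 kHz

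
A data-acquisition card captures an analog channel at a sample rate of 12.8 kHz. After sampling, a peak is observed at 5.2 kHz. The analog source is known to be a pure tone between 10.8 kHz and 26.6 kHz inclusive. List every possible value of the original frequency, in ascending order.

18 kHz, 20.4 kHz

Frequencies that alias to 5.2 kHz are k·fs ± 5.2 kHz for integer k ≥ 0.
k=0: 5.2 kHz.
k=1: 7.6 kHz, 18 kHz.
k=2: 20.4 kHz, 30.8 kHz.
k=3: 33.2 kHz, 43.6 kHz.
Within [10.8 kHz, 26.6 kHz]: 18 kHz, 20.4 kHz.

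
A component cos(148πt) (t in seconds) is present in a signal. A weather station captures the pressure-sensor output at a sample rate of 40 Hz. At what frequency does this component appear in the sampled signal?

ω = 148π rad/s → f = ω/(2π) = 74 Hz.
74 Hz mod fs = 34 Hz.
34 Hz > fs/2 = 20 Hz, folds to fs − 34 Hz = 6 Hz.

6 Hz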